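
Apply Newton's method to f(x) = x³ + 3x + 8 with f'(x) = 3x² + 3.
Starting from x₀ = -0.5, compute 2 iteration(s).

f(x) = x³ + 3x + 8
f'(x) = 3x² + 3
x₀ = -0.5

Newton-Raphson formula: x_{n+1} = x_n - f(x_n)/f'(x_n)

Iteration 1:
  f(-0.500000) = 6.375000
  f'(-0.500000) = 3.750000
  x_1 = -0.500000 - 6.375000/3.750000 = -2.200000
Iteration 2:
  f(-2.200000) = -9.248000
  f'(-2.200000) = 17.520000
  x_2 = -2.200000 - (-9.248000)/17.520000 = -1.672146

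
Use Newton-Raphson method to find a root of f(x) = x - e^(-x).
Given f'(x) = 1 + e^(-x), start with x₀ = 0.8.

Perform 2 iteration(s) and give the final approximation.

f(x) = x - e^(-x)
f'(x) = 1 + e^(-x)
x₀ = 0.8

Newton-Raphson formula: x_{n+1} = x_n - f(x_n)/f'(x_n)

Iteration 1:
  f(0.800000) = 0.350671
  f'(0.800000) = 1.449329
  x_1 = 0.800000 - 0.350671/1.449329 = 0.558046
Iteration 2:
  f(0.558046) = -0.014280
  f'(0.558046) = 1.572326
  x_2 = 0.558046 - (-0.014280)/1.572326 = 0.567128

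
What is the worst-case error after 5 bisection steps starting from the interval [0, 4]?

Bisection error bound: |error| ≤ (b-a)/2^n
|error| ≤ (4 - 0)/2^5 = 4/2^5
|error| ≤ 0.1250000000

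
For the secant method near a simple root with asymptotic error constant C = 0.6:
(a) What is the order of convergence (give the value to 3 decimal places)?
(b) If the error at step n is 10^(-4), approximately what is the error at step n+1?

(a) Secant method has superlinear convergence with order φ = (1+√5)/2 ≈ 1.618.
    This means |e_{n+1}| ≈ C|e_n|^1.618.

(b) With |e_n| = 10^(-4) and C = 0.6:
    |e_{n+1}| ≈ 0.6 × (10^(-4))^1.618 = 0.6 × 10^(-6.47)

(a) ≈ 1.618 (golden ratio); (b) |e_{n+1}| ≈ 2.023e-07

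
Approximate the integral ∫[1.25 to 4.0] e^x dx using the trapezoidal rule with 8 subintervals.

f(x) = e^x
a = 1.25, b = 4.0, n = 8
h = (b - a)/n = 0.343750

Trapezoidal rule: (h/2)[f(x₀) + 2f(x₁) + 2f(x₂) + ... + f(xₙ)]

x_0 = 1.2500, f(x_0) = 3.490343, coefficient = 1
x_1 = 1.5938, f(x_1) = 4.922173, coefficient = 2
x_2 = 1.9375, f(x_2) = 6.941376, coefficient = 2
x_3 = 2.2812, f(x_3) = 9.788909, coefficient = 2
x_4 = 2.6250, f(x_4) = 13.804574, coefficient = 2
x_5 = 2.9688, f(x_5) = 19.467570, coefficient = 2
x_6 = 3.3125, f(x_6) = 27.453674, coefficient = 2
x_7 = 3.6562, f(x_7) = 38.715886, coefficient = 2
x_8 = 4.0000, f(x_8) = 54.598150, coefficient = 1

I ≈ (0.343750/2) × 300.276815 = 51.610078
Exact value: 51.107807
Error: 0.502271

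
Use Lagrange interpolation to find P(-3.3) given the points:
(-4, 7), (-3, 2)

Lagrange interpolation formula:
P(x) = Σ yᵢ × Lᵢ(x)
where Lᵢ(x) = Π_{j≠i} (x - xⱼ)/(xᵢ - xⱼ)

L_0(-3.3) = (-3.3 - (-3))/(-4 - (-3)) = 0.300000
L_1(-3.3) = (-3.3 - (-4))/(-3 - (-4)) = 0.700000

P(-3.3) = 7×L_0(-3.3) + 2×L_1(-3.3)
P(-3.3) = 3.500000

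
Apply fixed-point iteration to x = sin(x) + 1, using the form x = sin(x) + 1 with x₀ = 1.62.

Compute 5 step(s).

Equation: x = sin(x) + 1
Fixed-point form: x = sin(x) + 1
x₀ = 1.62

x_1 = g(1.620000) = 1.998790
x_2 = g(1.998790) = 1.909800
x_3 = g(1.909800) = 1.943086
x_4 = g(1.943086) = 1.931497
x_5 = g(1.931497) = 1.935650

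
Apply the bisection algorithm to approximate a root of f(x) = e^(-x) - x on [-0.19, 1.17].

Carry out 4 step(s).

f(x) = e^(-x) - x
Initial interval: [-0.19, 1.17]

Iteration 1:
  c_1 = (-0.190000 + 1.170000)/2 = 0.490000
  f(c_1) = f(0.490000) = 0.122626
  f(a) × f(c) ≥ 0, new interval: [0.490000, 1.170000]
Iteration 2:
  c_2 = (0.490000 + 1.170000)/2 = 0.830000
  f(c_2) = f(0.830000) = -0.393951
  f(a) × f(c) < 0, new interval: [0.490000, 0.830000]
Iteration 3:
  c_3 = (0.490000 + 0.830000)/2 = 0.660000
  f(c_3) = f(0.660000) = -0.143149
  f(a) × f(c) < 0, new interval: [0.490000, 0.660000]
Iteration 4:
  c_4 = (0.490000 + 0.660000)/2 = 0.575000
  f(c_4) = f(0.575000) = -0.012295
  f(a) × f(c) < 0, new interval: [0.490000, 0.575000]

After 4 iteration(s), the approximation is c_4 = 0.575000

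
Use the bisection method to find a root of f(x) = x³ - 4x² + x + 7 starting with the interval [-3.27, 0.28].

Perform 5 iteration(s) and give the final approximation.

f(x) = x³ - 4x² + x + 7
Initial interval: [-3.27, 0.28]

Iteration 1:
  c_1 = (-3.270000 + 0.280000)/2 = -1.495000
  f(c_1) = f(-1.495000) = -6.776462
  f(a) × f(c) ≥ 0, new interval: [-1.495000, 0.280000]
Iteration 2:
  c_2 = (-1.495000 + 0.280000)/2 = -0.607500
  f(c_2) = f(-0.607500) = 4.692073
  f(a) × f(c) < 0, new interval: [-1.495000, -0.607500]
Iteration 3:
  c_3 = (-1.495000 + (-0.607500))/2 = -1.051250
  f(c_3) = f(-1.051250) = 0.366479
  f(a) × f(c) < 0, new interval: [-1.495000, -1.051250]
Iteration 4:
  c_4 = (-1.495000 + (-1.051250))/2 = -1.273125
  f(c_4) = f(-1.273125) = -2.820055
  f(a) × f(c) ≥ 0, new interval: [-1.273125, -1.051250]
Iteration 5:
  c_5 = (-1.273125 + (-1.051250))/2 = -1.162187
  f(c_5) = f(-1.162187) = -1.134650
  f(a) × f(c) ≥ 0, new interval: [-1.162187, -1.051250]

After 5 iteration(s), the approximation is c_5 = -1.162187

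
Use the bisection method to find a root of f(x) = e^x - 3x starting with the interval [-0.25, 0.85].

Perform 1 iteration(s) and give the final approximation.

f(x) = e^x - 3x
Initial interval: [-0.25, 0.85]

Iteration 1:
  c_1 = (-0.250000 + 0.850000)/2 = 0.300000
  f(c_1) = f(0.300000) = 0.449859
  f(a) × f(c) ≥ 0, new interval: [0.300000, 0.850000]

After 1 iteration(s), the approximation is c_1 = 0.300000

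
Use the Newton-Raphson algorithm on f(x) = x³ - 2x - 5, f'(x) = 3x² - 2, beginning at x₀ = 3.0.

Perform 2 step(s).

f(x) = x³ - 2x - 5
f'(x) = 3x² - 2
x₀ = 3.0

Newton-Raphson formula: x_{n+1} = x_n - f(x_n)/f'(x_n)

Iteration 1:
  f(3.000000) = 16.000000
  f'(3.000000) = 25.000000
  x_1 = 3.000000 - 16.000000/25.000000 = 2.360000
Iteration 2:
  f(2.360000) = 3.424256
  f'(2.360000) = 14.708800
  x_2 = 2.360000 - 3.424256/14.708800 = 2.127197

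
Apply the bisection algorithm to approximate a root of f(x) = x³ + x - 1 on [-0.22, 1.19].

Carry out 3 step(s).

f(x) = x³ + x - 1
Initial interval: [-0.22, 1.19]

Iteration 1:
  c_1 = (-0.220000 + 1.190000)/2 = 0.485000
  f(c_1) = f(0.485000) = -0.400916
  f(a) × f(c) ≥ 0, new interval: [0.485000, 1.190000]
Iteration 2:
  c_2 = (0.485000 + 1.190000)/2 = 0.837500
  f(c_2) = f(0.837500) = 0.424928
  f(a) × f(c) < 0, new interval: [0.485000, 0.837500]
Iteration 3:
  c_3 = (0.485000 + 0.837500)/2 = 0.661250
  f(c_3) = f(0.661250) = -0.049617
  f(a) × f(c) ≥ 0, new interval: [0.661250, 0.837500]

After 3 iteration(s), the approximation is c_3 = 0.661250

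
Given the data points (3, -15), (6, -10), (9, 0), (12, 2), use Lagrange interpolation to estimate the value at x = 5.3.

Lagrange interpolation formula:
P(x) = Σ yᵢ × Lᵢ(x)
where Lᵢ(x) = Π_{j≠i} (x - xⱼ)/(xᵢ - xⱼ)

L_0(5.3) = (5.3 - 6)/(3 - 6) × (5.3 - 9)/(3 - 9) × (5.3 - 12)/(3 - 12) = 0.107117
L_1(5.3) = (5.3 - 3)/(6 - 3) × (5.3 - 9)/(6 - 9) × (5.3 - 12)/(6 - 12) = 1.055870
L_2(5.3) = (5.3 - 3)/(9 - 3) × (5.3 - 6)/(9 - 6) × (5.3 - 12)/(9 - 12) = -0.199759
L_3(5.3) = (5.3 - 3)/(12 - 3) × (5.3 - 6)/(12 - 6) × (5.3 - 9)/(12 - 9) = 0.036772

P(5.3) = (-15)×L_0(5.3) + (-10)×L_1(5.3) + 0×L_2(5.3) + 2×L_3(5.3)
P(5.3) = -12.091920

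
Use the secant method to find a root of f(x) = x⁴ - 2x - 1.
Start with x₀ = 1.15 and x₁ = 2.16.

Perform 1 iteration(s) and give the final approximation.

f(x) = x⁴ - 2x - 1
x₀ = 1.15, x₁ = 2.16

Secant formula: x_{n+1} = x_n - f(x_n)(x_n - x_{n-1})/(f(x_n) - f(x_{n-1}))

Iteration 1:
  f(1.150000) = -1.550994
  f(2.160000) = 16.447823
  x_2 = 2.160000 - 16.447823×(2.160000 - 1.150000)/(16.447823 - (-1.550994))
       = 1.237034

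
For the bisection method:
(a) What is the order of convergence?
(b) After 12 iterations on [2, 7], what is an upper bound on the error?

(a) Bisection has linear (order 1) convergence; the error is halved each step.

(b) Error bound = (b-a)/2^n = (7 - 2)/2^{12}
    = 5/2^{12}

(a) 1 (linear); (b) error ≤ 1.22e-03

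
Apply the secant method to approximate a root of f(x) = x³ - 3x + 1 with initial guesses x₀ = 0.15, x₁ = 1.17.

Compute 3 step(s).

f(x) = x³ - 3x + 1
x₀ = 0.15, x₁ = 1.17

Secant formula: x_{n+1} = x_n - f(x_n)(x_n - x_{n-1})/(f(x_n) - f(x_{n-1}))

Iteration 1:
  f(0.150000) = 0.553375
  f(1.170000) = -0.908387
  x_2 = 1.170000 - (-0.908387)×(1.170000 - 0.150000)/(-0.908387 - 0.553375)
       = 0.536138
Iteration 2:
  f(1.170000) = -0.908387
  f(0.536138) = -0.454305
  x_3 = 0.536138 - (-0.454305)×(0.536138 - 1.170000)/(-0.454305 - (-0.908387))
       = -0.098035
Iteration 3:
  f(0.536138) = -0.454305
  f(-0.098035) = 1.293164
  x_4 = -0.098035 - 1.293164×(-0.098035 - 0.536138)/(1.293164 - (-0.454305))
       = 0.371267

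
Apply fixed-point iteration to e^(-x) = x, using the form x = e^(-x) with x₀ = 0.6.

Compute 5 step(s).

Equation: e^(-x) = x
Fixed-point form: x = e^(-x)
x₀ = 0.6

x_1 = g(0.600000) = 0.548812
x_2 = g(0.548812) = 0.577636
x_3 = g(0.577636) = 0.561224
x_4 = g(0.561224) = 0.570511
x_5 = g(0.570511) = 0.565237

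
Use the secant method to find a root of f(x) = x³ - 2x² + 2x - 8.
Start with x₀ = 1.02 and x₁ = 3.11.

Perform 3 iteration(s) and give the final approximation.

f(x) = x³ - 2x² + 2x - 8
x₀ = 1.02, x₁ = 3.11

Secant formula: x_{n+1} = x_n - f(x_n)(x_n - x_{n-1})/(f(x_n) - f(x_{n-1}))

Iteration 1:
  f(1.020000) = -6.979592
  f(3.110000) = 8.956031
  x_2 = 3.110000 - 8.956031×(3.110000 - 1.020000)/(8.956031 - (-6.979592))
       = 1.935392
Iteration 2:
  f(3.110000) = 8.956031
  f(1.935392) = -4.371219
  x_3 = 1.935392 - (-4.371219)×(1.935392 - 3.110000)/(-4.371219 - 8.956031)
       = 2.320653
Iteration 3:
  f(1.935392) = -4.371219
  f(2.320653) = -1.631838
  x_4 = 2.320653 - (-1.631838)×(2.320653 - 1.935392)/(-1.631838 - (-4.371219))
       = 2.550151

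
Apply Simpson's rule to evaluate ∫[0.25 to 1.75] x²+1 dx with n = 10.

f(x) = x²+1
a = 0.25, b = 1.75, n = 10
h = (b - a)/n = 0.150000

Simpson's rule: (h/3)[f(x₀) + 4f(x₁) + 2f(x₂) + ... + f(xₙ)]

x_0 = 0.2500, f(x_0) = 1.062500, coefficient = 1
x_1 = 0.4000, f(x_1) = 1.160000, coefficient = 4
x_2 = 0.5500, f(x_2) = 1.302500, coefficient = 2
x_3 = 0.7000, f(x_3) = 1.490000, coefficient = 4
x_4 = 0.8500, f(x_4) = 1.722500, coefficient = 2
x_5 = 1.0000, f(x_5) = 2.000000, coefficient = 4
x_6 = 1.1500, f(x_6) = 2.322500, coefficient = 2
x_7 = 1.3000, f(x_7) = 2.690000, coefficient = 4
x_8 = 1.4500, f(x_8) = 3.102500, coefficient = 2
x_9 = 1.6000, f(x_9) = 3.560000, coefficient = 4
x_10 = 1.7500, f(x_10) = 4.062500, coefficient = 1

I ≈ (0.150000/3) × 65.625000 = 3.281250
Exact value: 3.281250
Error: 0.000000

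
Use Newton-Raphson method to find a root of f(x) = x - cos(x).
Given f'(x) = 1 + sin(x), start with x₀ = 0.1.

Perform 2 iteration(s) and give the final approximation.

f(x) = x - cos(x)
f'(x) = 1 + sin(x)
x₀ = 0.1

Newton-Raphson formula: x_{n+1} = x_n - f(x_n)/f'(x_n)

Iteration 1:
  f(0.100000) = -0.895004
  f'(0.100000) = 1.099833
  x_1 = 0.100000 - (-0.895004)/1.099833 = 0.913763
Iteration 2:
  f(0.913763) = 0.302993
  f'(0.913763) = 1.791808
  x_2 = 0.913763 - 0.302993/1.791808 = 0.744664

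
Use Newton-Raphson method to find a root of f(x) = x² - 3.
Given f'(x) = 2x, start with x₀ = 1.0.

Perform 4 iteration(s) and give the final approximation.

f(x) = x² - 3
f'(x) = 2x
x₀ = 1.0

Newton-Raphson formula: x_{n+1} = x_n - f(x_n)/f'(x_n)

Iteration 1:
  f(1.000000) = -2.000000
  f'(1.000000) = 2.000000
  x_1 = 1.000000 - (-2.000000)/2.000000 = 2.000000
Iteration 2:
  f(2.000000) = 1.000000
  f'(2.000000) = 4.000000
  x_2 = 2.000000 - 1.000000/4.000000 = 1.750000
Iteration 3:
  f(1.750000) = 0.062500
  f'(1.750000) = 3.500000
  x_3 = 1.750000 - 0.062500/3.500000 = 1.732143
Iteration 4:
  f(1.732143) = 0.000319
  f'(1.732143) = 3.464286
  x_4 = 1.732143 - 0.000319/3.464286 = 1.732051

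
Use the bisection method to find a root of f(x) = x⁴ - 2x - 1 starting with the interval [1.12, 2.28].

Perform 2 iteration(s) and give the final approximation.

f(x) = x⁴ - 2x - 1
Initial interval: [1.12, 2.28]

Iteration 1:
  c_1 = (1.120000 + 2.280000)/2 = 1.700000
  f(c_1) = f(1.700000) = 3.952100
  f(a) × f(c) < 0, new interval: [1.120000, 1.700000]
Iteration 2:
  c_2 = (1.120000 + 1.700000)/2 = 1.410000
  f(c_2) = f(1.410000) = 0.132542
  f(a) × f(c) < 0, new interval: [1.120000, 1.410000]

After 2 iteration(s), the approximation is c_2 = 1.410000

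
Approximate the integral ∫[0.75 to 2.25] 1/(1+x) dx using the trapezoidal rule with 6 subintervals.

f(x) = 1/(1+x)
a = 0.75, b = 2.25, n = 6
h = (b - a)/n = 0.250000

Trapezoidal rule: (h/2)[f(x₀) + 2f(x₁) + 2f(x₂) + ... + f(xₙ)]

x_0 = 0.7500, f(x_0) = 0.571429, coefficient = 1
x_1 = 1.0000, f(x_1) = 0.500000, coefficient = 2
x_2 = 1.2500, f(x_2) = 0.444444, coefficient = 2
x_3 = 1.5000, f(x_3) = 0.400000, coefficient = 2
x_4 = 1.7500, f(x_4) = 0.363636, coefficient = 2
x_5 = 2.0000, f(x_5) = 0.333333, coefficient = 2
x_6 = 2.2500, f(x_6) = 0.307692, coefficient = 1

I ≈ (0.250000/2) × 4.961949 = 0.620244
Exact value: 0.619039
Error: 0.001204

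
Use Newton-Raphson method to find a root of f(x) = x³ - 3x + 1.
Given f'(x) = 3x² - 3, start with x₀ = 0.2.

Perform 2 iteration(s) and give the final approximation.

f(x) = x³ - 3x + 1
f'(x) = 3x² - 3
x₀ = 0.2

Newton-Raphson formula: x_{n+1} = x_n - f(x_n)/f'(x_n)

Iteration 1:
  f(0.200000) = 0.408000
  f'(0.200000) = -2.880000
  x_1 = 0.200000 - 0.408000/(-2.880000) = 0.341667
Iteration 2:
  f(0.341667) = 0.014885
  f'(0.341667) = -2.649792
  x_2 = 0.341667 - 0.014885/(-2.649792) = 0.347284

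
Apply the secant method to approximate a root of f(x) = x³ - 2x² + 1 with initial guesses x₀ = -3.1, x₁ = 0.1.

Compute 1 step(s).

f(x) = x³ - 2x² + 1
x₀ = -3.1, x₁ = 0.1

Secant formula: x_{n+1} = x_n - f(x_n)(x_n - x_{n-1})/(f(x_n) - f(x_{n-1}))

Iteration 1:
  f(-3.100000) = -48.011000
  f(0.100000) = 0.981000
  x_2 = 0.100000 - 0.981000×(0.100000 - (-3.100000))/(0.981000 - (-48.011000))
       = 0.035924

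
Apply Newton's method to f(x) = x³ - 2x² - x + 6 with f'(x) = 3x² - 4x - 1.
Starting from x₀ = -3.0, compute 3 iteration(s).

f(x) = x³ - 2x² - x + 6
f'(x) = 3x² - 4x - 1
x₀ = -3.0

Newton-Raphson formula: x_{n+1} = x_n - f(x_n)/f'(x_n)

Iteration 1:
  f(-3.000000) = -36.000000
  f'(-3.000000) = 38.000000
  x_1 = -3.000000 - (-36.000000)/38.000000 = -2.052632
Iteration 2:
  f(-2.052632) = -9.022306
  f'(-2.052632) = 19.850416
  x_2 = -2.052632 - (-9.022306)/19.850416 = -1.598117
Iteration 3:
  f(-1.598117) = -1.591392
  f'(-1.598117) = 13.054400
  x_3 = -1.598117 - (-1.591392)/13.054400 = -1.476212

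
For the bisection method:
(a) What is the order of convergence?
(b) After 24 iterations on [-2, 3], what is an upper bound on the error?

(a) Bisection has linear (order 1) convergence; the error is halved each step.

(b) Error bound = (b-a)/2^n = (3 - (-2))/2^{24}
    = 5/2^{24}

(a) 1 (linear); (b) error ≤ 2.98e-07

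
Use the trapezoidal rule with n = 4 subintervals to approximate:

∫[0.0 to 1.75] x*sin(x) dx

f(x) = x*sin(x)
a = 0.0, b = 1.75, n = 4
h = (b - a)/n = 0.437500

Trapezoidal rule: (h/2)[f(x₀) + 2f(x₁) + 2f(x₂) + ... + f(xₙ)]

x_0 = 0.0000, f(x_0) = 0.000000, coefficient = 1
x_1 = 0.4375, f(x_1) = 0.185358, coefficient = 2
x_2 = 0.8750, f(x_2) = 0.671601, coefficient = 2
x_3 = 1.3125, f(x_3) = 1.268960, coefficient = 2
x_4 = 1.7500, f(x_4) = 1.721975, coefficient = 1

I ≈ (0.437500/2) × 5.973813 = 1.306772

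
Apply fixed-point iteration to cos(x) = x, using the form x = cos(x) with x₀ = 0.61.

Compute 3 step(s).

Equation: cos(x) = x
Fixed-point form: x = cos(x)
x₀ = 0.61

x_1 = g(0.610000) = 0.819648
x_2 = g(0.819648) = 0.682479
x_3 = g(0.682479) = 0.776012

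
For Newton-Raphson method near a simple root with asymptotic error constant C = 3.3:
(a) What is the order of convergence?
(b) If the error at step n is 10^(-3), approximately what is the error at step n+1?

(a) Newton-Raphson has quadratic (order 2) convergence near simple roots.
    This means |e_{n+1}| ≈ C|e_n|².

(b) With |e_n| = 10^(-3) and C = 3.3:
    |e_{n+1}| ≈ 3.3 × (10^(-3))² = 3.3 × 10^(-6)

(a) 2 (quadratic); (b) |e_{n+1}| ≈ 3.300e-06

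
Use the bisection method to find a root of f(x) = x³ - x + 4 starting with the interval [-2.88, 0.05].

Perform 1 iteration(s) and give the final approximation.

f(x) = x³ - x + 4
Initial interval: [-2.88, 0.05]

Iteration 1:
  c_1 = (-2.880000 + 0.050000)/2 = -1.415000
  f(c_1) = f(-1.415000) = 2.581852
  f(a) × f(c) < 0, new interval: [-2.880000, -1.415000]

After 1 iteration(s), the approximation is c_1 = -1.415000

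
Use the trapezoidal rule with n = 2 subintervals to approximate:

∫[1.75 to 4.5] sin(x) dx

f(x) = sin(x)
a = 1.75, b = 4.5, n = 2
h = (b - a)/n = 1.375000

Trapezoidal rule: (h/2)[f(x₀) + 2f(x₁) + 2f(x₂) + ... + f(xₙ)]

x_0 = 1.7500, f(x_0) = 0.983986, coefficient = 1
x_1 = 3.1250, f(x_1) = 0.016592, coefficient = 2
x_2 = 4.5000, f(x_2) = -0.977530, coefficient = 1

I ≈ (1.375000/2) × 0.039640 = 0.027252
Exact value: 0.032550
Error: 0.005298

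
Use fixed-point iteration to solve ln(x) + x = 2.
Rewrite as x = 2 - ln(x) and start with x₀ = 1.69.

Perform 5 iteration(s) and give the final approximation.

Equation: ln(x) + x = 2
Fixed-point form: x = 2 - ln(x)
x₀ = 1.69

x_1 = g(1.690000) = 1.475271
x_2 = g(1.475271) = 1.611158
x_3 = g(1.611158) = 1.523047
x_4 = g(1.523047) = 1.579287
x_5 = g(1.579287) = 1.543026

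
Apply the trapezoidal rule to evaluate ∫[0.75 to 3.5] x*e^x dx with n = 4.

f(x) = x*e^x
a = 0.75, b = 3.5, n = 4
h = (b - a)/n = 0.687500

Trapezoidal rule: (h/2)[f(x₀) + 2f(x₁) + 2f(x₂) + ... + f(xₙ)]

x_0 = 0.7500, f(x_0) = 1.587750, coefficient = 1
x_1 = 1.4375, f(x_1) = 6.052101, coefficient = 2
x_2 = 2.1250, f(x_2) = 17.792407, coefficient = 2
x_3 = 2.8125, f(x_3) = 46.832330, coefficient = 2
x_4 = 3.5000, f(x_4) = 115.904082, coefficient = 1

I ≈ (0.687500/2) × 258.845507 = 88.978143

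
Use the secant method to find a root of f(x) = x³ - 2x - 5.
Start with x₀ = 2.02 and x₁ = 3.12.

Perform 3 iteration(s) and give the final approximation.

f(x) = x³ - 2x - 5
x₀ = 2.02, x₁ = 3.12

Secant formula: x_{n+1} = x_n - f(x_n)(x_n - x_{n-1})/(f(x_n) - f(x_{n-1}))

Iteration 1:
  f(2.020000) = -0.797592
  f(3.120000) = 19.131328
  x_2 = 3.120000 - 19.131328×(3.120000 - 2.020000)/(19.131328 - (-0.797592))
       = 2.064024
Iteration 2:
  f(3.120000) = 19.131328
  f(2.064024) = -0.334903
  x_3 = 2.064024 - (-0.334903)×(2.064024 - 3.120000)/(-0.334903 - 19.131328)
       = 2.082191
Iteration 3:
  f(2.064024) = -0.334903
  f(2.082191) = -0.136999
  x_4 = 2.082191 - (-0.136999)×(2.082191 - 2.064024)/(-0.136999 - (-0.334903))
       = 2.094768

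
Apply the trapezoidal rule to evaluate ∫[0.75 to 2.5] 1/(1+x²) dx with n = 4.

f(x) = 1/(1+x²)
a = 0.75, b = 2.5, n = 4
h = (b - a)/n = 0.437500

Trapezoidal rule: (h/2)[f(x₀) + 2f(x₁) + 2f(x₂) + ... + f(xₙ)]

x_0 = 0.7500, f(x_0) = 0.640000, coefficient = 1
x_1 = 1.1875, f(x_1) = 0.414911, coefficient = 2
x_2 = 1.6250, f(x_2) = 0.274678, coefficient = 2
x_3 = 2.0625, f(x_3) = 0.190335, coefficient = 2
x_4 = 2.5000, f(x_4) = 0.137931, coefficient = 1

I ≈ (0.437500/2) × 2.537778 = 0.555139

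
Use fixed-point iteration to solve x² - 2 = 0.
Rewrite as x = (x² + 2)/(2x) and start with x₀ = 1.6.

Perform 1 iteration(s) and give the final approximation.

Equation: x² - 2 = 0
Fixed-point form: x = (x² + 2)/(2x)
x₀ = 1.6

x_1 = g(1.600000) = 1.425000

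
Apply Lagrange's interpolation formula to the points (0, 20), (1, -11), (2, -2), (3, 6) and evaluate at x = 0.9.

Lagrange interpolation formula:
P(x) = Σ yᵢ × Lᵢ(x)
where Lᵢ(x) = Π_{j≠i} (x - xⱼ)/(xᵢ - xⱼ)

L_0(0.9) = (0.9 - 1)/(0 - 1) × (0.9 - 2)/(0 - 2) × (0.9 - 3)/(0 - 3) = 0.038500
L_1(0.9) = (0.9 - 0)/(1 - 0) × (0.9 - 2)/(1 - 2) × (0.9 - 3)/(1 - 3) = 1.039500
L_2(0.9) = (0.9 - 0)/(2 - 0) × (0.9 - 1)/(2 - 1) × (0.9 - 3)/(2 - 3) = -0.094500
L_3(0.9) = (0.9 - 0)/(3 - 0) × (0.9 - 1)/(3 - 1) × (0.9 - 2)/(3 - 2) = 0.016500

P(0.9) = 20×L_0(0.9) + (-11)×L_1(0.9) + (-2)×L_2(0.9) + 6×L_3(0.9)
P(0.9) = -10.376500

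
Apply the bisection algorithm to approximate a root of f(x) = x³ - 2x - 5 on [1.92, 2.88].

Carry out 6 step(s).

f(x) = x³ - 2x - 5
Initial interval: [1.92, 2.88]

Iteration 1:
  c_1 = (1.920000 + 2.880000)/2 = 2.400000
  f(c_1) = f(2.400000) = 4.024000
  f(a) × f(c) < 0, new interval: [1.920000, 2.400000]
Iteration 2:
  c_2 = (1.920000 + 2.400000)/2 = 2.160000
  f(c_2) = f(2.160000) = 0.757696
  f(a) × f(c) < 0, new interval: [1.920000, 2.160000]
Iteration 3:
  c_3 = (1.920000 + 2.160000)/2 = 2.040000
  f(c_3) = f(2.040000) = -0.590336
  f(a) × f(c) ≥ 0, new interval: [2.040000, 2.160000]
Iteration 4:
  c_4 = (2.040000 + 2.160000)/2 = 2.100000
  f(c_4) = f(2.100000) = 0.061000
  f(a) × f(c) < 0, new interval: [2.040000, 2.100000]
Iteration 5:
  c_5 = (2.040000 + 2.100000)/2 = 2.070000
  f(c_5) = f(2.070000) = -0.270257
  f(a) × f(c) ≥ 0, new interval: [2.070000, 2.100000]
Iteration 6:
  c_6 = (2.070000 + 2.100000)/2 = 2.085000
  f(c_6) = f(2.085000) = -0.106036
  f(a) × f(c) ≥ 0, new interval: [2.085000, 2.100000]

After 6 iteration(s), the approximation is c_6 = 2.085000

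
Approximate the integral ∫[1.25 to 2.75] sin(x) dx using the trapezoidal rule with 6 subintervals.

f(x) = sin(x)
a = 1.25, b = 2.75, n = 6
h = (b - a)/n = 0.250000

Trapezoidal rule: (h/2)[f(x₀) + 2f(x₁) + 2f(x₂) + ... + f(xₙ)]

x_0 = 1.2500, f(x_0) = 0.948985, coefficient = 1
x_1 = 1.5000, f(x_1) = 0.997495, coefficient = 2
x_2 = 1.7500, f(x_2) = 0.983986, coefficient = 2
x_3 = 2.0000, f(x_3) = 0.909297, coefficient = 2
x_4 = 2.2500, f(x_4) = 0.778073, coefficient = 2
x_5 = 2.5000, f(x_5) = 0.598472, coefficient = 2
x_6 = 2.7500, f(x_6) = 0.381661, coefficient = 1

I ≈ (0.250000/2) × 9.865293 = 1.233162
Exact value: 1.239625
Error: 0.006463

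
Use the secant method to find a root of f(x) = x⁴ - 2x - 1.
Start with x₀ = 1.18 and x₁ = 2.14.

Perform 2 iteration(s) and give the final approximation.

f(x) = x⁴ - 2x - 1
x₀ = 1.18, x₁ = 2.14

Secant formula: x_{n+1} = x_n - f(x_n)(x_n - x_{n-1})/(f(x_n) - f(x_{n-1}))

Iteration 1:
  f(1.180000) = -1.421222
  f(2.140000) = 15.692736
  x_2 = 2.140000 - 15.692736×(2.140000 - 1.180000)/(15.692736 - (-1.421222))
       = 1.259723
Iteration 2:
  f(2.140000) = 15.692736
  f(1.259723) = -1.001189
  x_3 = 1.259723 - (-1.001189)×(1.259723 - 2.140000)/(-1.001189 - 15.692736)
       = 1.312516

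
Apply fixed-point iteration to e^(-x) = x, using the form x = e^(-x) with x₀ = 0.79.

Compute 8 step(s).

Equation: e^(-x) = x
Fixed-point form: x = e^(-x)
x₀ = 0.79

x_1 = g(0.790000) = 0.453845
x_2 = g(0.453845) = 0.635181
x_3 = g(0.635181) = 0.529839
x_4 = g(0.529839) = 0.588699
x_5 = g(0.588699) = 0.555049
x_6 = g(0.555049) = 0.574044
x_7 = g(0.574044) = 0.563243
x_8 = g(0.563243) = 0.569360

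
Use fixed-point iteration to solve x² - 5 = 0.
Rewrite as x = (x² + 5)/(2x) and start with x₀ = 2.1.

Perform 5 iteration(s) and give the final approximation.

Equation: x² - 5 = 0
Fixed-point form: x = (x² + 5)/(2x)
x₀ = 2.1

x_1 = g(2.100000) = 2.240476
x_2 = g(2.240476) = 2.236072
x_3 = g(2.236072) = 2.236068
x_4 = g(2.236068) = 2.236068
x_5 = g(2.236068) = 2.236068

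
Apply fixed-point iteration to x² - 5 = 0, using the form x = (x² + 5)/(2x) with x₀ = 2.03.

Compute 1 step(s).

Equation: x² - 5 = 0
Fixed-point form: x = (x² + 5)/(2x)
x₀ = 2.03

x_1 = g(2.030000) = 2.246527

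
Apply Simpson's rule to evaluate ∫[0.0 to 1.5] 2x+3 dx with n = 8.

f(x) = 2x+3
a = 0.0, b = 1.5, n = 8
h = (b - a)/n = 0.187500

Simpson's rule: (h/3)[f(x₀) + 4f(x₁) + 2f(x₂) + ... + f(xₙ)]

x_0 = 0.0000, f(x_0) = 3.000000, coefficient = 1
x_1 = 0.1875, f(x_1) = 3.375000, coefficient = 4
x_2 = 0.3750, f(x_2) = 3.750000, coefficient = 2
x_3 = 0.5625, f(x_3) = 4.125000, coefficient = 4
x_4 = 0.7500, f(x_4) = 4.500000, coefficient = 2
x_5 = 0.9375, f(x_5) = 4.875000, coefficient = 4
x_6 = 1.1250, f(x_6) = 5.250000, coefficient = 2
x_7 = 1.3125, f(x_7) = 5.625000, coefficient = 4
x_8 = 1.5000, f(x_8) = 6.000000, coefficient = 1

I ≈ (0.187500/3) × 108.000000 = 6.750000
Exact value: 6.750000
Error: 0.000000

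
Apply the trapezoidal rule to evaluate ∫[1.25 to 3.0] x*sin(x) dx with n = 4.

f(x) = x*sin(x)
a = 1.25, b = 3.0, n = 4
h = (b - a)/n = 0.437500

Trapezoidal rule: (h/2)[f(x₀) + 2f(x₁) + 2f(x₂) + ... + f(xₙ)]

x_0 = 1.2500, f(x_0) = 1.186231, coefficient = 1
x_1 = 1.6875, f(x_1) = 1.676021, coefficient = 2
x_2 = 2.1250, f(x_2) = 1.806930, coefficient = 2
x_3 = 2.5625, f(x_3) = 1.402366, coefficient = 2
x_4 = 3.0000, f(x_4) = 0.423360, coefficient = 1

I ≈ (0.437500/2) × 11.380224 = 2.489424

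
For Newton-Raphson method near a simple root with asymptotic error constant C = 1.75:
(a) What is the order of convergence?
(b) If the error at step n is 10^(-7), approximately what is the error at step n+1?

(a) Newton-Raphson has quadratic (order 2) convergence near simple roots.
    This means |e_{n+1}| ≈ C|e_n|².

(b) With |e_n| = 10^(-7) and C = 1.75:
    |e_{n+1}| ≈ 1.75 × (10^(-7))² = 1.75 × 10^(-14)

(a) 2 (quadratic); (b) |e_{n+1}| ≈ 1.750e-14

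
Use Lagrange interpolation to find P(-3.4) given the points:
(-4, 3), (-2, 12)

Lagrange interpolation formula:
P(x) = Σ yᵢ × Lᵢ(x)
where Lᵢ(x) = Π_{j≠i} (x - xⱼ)/(xᵢ - xⱼ)

L_0(-3.4) = (-3.4 - (-2))/(-4 - (-2)) = 0.700000
L_1(-3.4) = (-3.4 - (-4))/(-2 - (-4)) = 0.300000

P(-3.4) = 3×L_0(-3.4) + 12×L_1(-3.4)
P(-3.4) = 5.700000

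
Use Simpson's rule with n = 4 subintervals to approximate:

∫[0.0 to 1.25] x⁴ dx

f(x) = x⁴
a = 0.0, b = 1.25, n = 4
h = (b - a)/n = 0.312500

Simpson's rule: (h/3)[f(x₀) + 4f(x₁) + 2f(x₂) + ... + f(xₙ)]

x_0 = 0.0000, f(x_0) = 0.000000, coefficient = 1
x_1 = 0.3125, f(x_1) = 0.009537, coefficient = 4
x_2 = 0.6250, f(x_2) = 0.152588, coefficient = 2
x_3 = 0.9375, f(x_3) = 0.772476, coefficient = 4
x_4 = 1.2500, f(x_4) = 2.441406, coefficient = 1

I ≈ (0.312500/3) × 5.874634 = 0.611941
Exact value: 0.610352
Error: 0.001589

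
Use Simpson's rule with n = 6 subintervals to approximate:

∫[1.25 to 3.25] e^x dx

f(x) = e^x
a = 1.25, b = 3.25, n = 6
h = (b - a)/n = 0.333333

Simpson's rule: (h/3)[f(x₀) + 4f(x₁) + 2f(x₂) + ... + f(xₙ)]

x_0 = 1.2500, f(x_0) = 3.490343, coefficient = 1
x_1 = 1.5833, f(x_1) = 4.871166, coefficient = 4
x_2 = 1.9167, f(x_2) = 6.798260, coefficient = 2
x_3 = 2.2500, f(x_3) = 9.487736, coefficient = 4
x_4 = 2.5833, f(x_4) = 13.241202, coefficient = 2
x_5 = 2.9167, f(x_5) = 18.479586, coefficient = 4
x_6 = 3.2500, f(x_6) = 25.790340, coefficient = 1

I ≈ (0.333333/3) × 200.713558 = 22.301506
Exact value: 22.299997
Error: 0.001509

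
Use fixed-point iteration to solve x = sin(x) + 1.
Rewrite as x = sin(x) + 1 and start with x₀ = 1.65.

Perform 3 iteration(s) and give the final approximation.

Equation: x = sin(x) + 1
Fixed-point form: x = sin(x) + 1
x₀ = 1.65

x_1 = g(1.650000) = 1.996865
x_2 = g(1.996865) = 1.910598
x_3 = g(1.910598) = 1.942821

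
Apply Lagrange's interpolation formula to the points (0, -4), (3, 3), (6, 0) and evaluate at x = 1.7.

Lagrange interpolation formula:
P(x) = Σ yᵢ × Lᵢ(x)
where Lᵢ(x) = Π_{j≠i} (x - xⱼ)/(xᵢ - xⱼ)

L_0(1.7) = (1.7 - 3)/(0 - 3) × (1.7 - 6)/(0 - 6) = 0.310556
L_1(1.7) = (1.7 - 0)/(3 - 0) × (1.7 - 6)/(3 - 6) = 0.812222
L_2(1.7) = (1.7 - 0)/(6 - 0) × (1.7 - 3)/(6 - 3) = -0.122778

P(1.7) = (-4)×L_0(1.7) + 3×L_1(1.7) + 0×L_2(1.7)
P(1.7) = 1.194444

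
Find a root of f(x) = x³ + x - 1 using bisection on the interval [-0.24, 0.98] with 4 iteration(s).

f(x) = x³ + x - 1
Initial interval: [-0.24, 0.98]

Iteration 1:
  c_1 = (-0.240000 + 0.980000)/2 = 0.370000
  f(c_1) = f(0.370000) = -0.579347
  f(a) × f(c) ≥ 0, new interval: [0.370000, 0.980000]
Iteration 2:
  c_2 = (0.370000 + 0.980000)/2 = 0.675000
  f(c_2) = f(0.675000) = -0.017453
  f(a) × f(c) ≥ 0, new interval: [0.675000, 0.980000]
Iteration 3:
  c_3 = (0.675000 + 0.980000)/2 = 0.827500
  f(c_3) = f(0.827500) = 0.394136
  f(a) × f(c) < 0, new interval: [0.675000, 0.827500]
Iteration 4:
  c_4 = (0.675000 + 0.827500)/2 = 0.751250
  f(c_4) = f(0.751250) = 0.175238
  f(a) × f(c) < 0, new interval: [0.675000, 0.751250]

After 4 iteration(s), the approximation is c_4 = 0.751250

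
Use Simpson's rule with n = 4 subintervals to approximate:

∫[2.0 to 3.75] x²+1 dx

f(x) = x²+1
a = 2.0, b = 3.75, n = 4
h = (b - a)/n = 0.437500

Simpson's rule: (h/3)[f(x₀) + 4f(x₁) + 2f(x₂) + ... + f(xₙ)]

x_0 = 2.0000, f(x_0) = 5.000000, coefficient = 1
x_1 = 2.4375, f(x_1) = 6.941406, coefficient = 4
x_2 = 2.8750, f(x_2) = 9.265625, coefficient = 2
x_3 = 3.3125, f(x_3) = 11.972656, coefficient = 4
x_4 = 3.7500, f(x_4) = 15.062500, coefficient = 1

I ≈ (0.437500/3) × 114.250000 = 16.661458
Exact value: 16.661458
Error: 0.000000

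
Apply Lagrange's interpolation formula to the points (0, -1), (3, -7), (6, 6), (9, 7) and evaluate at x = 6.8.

Lagrange interpolation formula:
P(x) = Σ yᵢ × Lᵢ(x)
where Lᵢ(x) = Π_{j≠i} (x - xⱼ)/(xᵢ - xⱼ)

L_0(6.8) = (6.8 - 3)/(0 - 3) × (6.8 - 6)/(0 - 6) × (6.8 - 9)/(0 - 9) = 0.041284
L_1(6.8) = (6.8 - 0)/(3 - 0) × (6.8 - 6)/(3 - 6) × (6.8 - 9)/(3 - 9) = -0.221630
L_2(6.8) = (6.8 - 0)/(6 - 0) × (6.8 - 3)/(6 - 3) × (6.8 - 9)/(6 - 9) = 1.052741
L_3(6.8) = (6.8 - 0)/(9 - 0) × (6.8 - 3)/(9 - 3) × (6.8 - 6)/(9 - 6) = 0.127605

P(6.8) = (-1)×L_0(6.8) + (-7)×L_1(6.8) + 6×L_2(6.8) + 7×L_3(6.8)
P(6.8) = 8.719802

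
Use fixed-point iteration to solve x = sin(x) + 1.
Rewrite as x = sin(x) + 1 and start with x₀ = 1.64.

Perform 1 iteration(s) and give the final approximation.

Equation: x = sin(x) + 1
Fixed-point form: x = sin(x) + 1
x₀ = 1.64

x_1 = g(1.640000) = 1.997606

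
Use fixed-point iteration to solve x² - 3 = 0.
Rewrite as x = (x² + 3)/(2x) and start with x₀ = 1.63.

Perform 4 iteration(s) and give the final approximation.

Equation: x² - 3 = 0
Fixed-point form: x = (x² + 3)/(2x)
x₀ = 1.63

x_1 = g(1.630000) = 1.735245
x_2 = g(1.735245) = 1.732054
x_3 = g(1.732054) = 1.732051
x_4 = g(1.732051) = 1.732051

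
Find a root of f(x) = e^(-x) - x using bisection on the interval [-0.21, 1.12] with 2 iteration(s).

f(x) = e^(-x) - x
Initial interval: [-0.21, 1.12]

Iteration 1:
  c_1 = (-0.210000 + 1.120000)/2 = 0.455000
  f(c_1) = f(0.455000) = 0.179448
  f(a) × f(c) ≥ 0, new interval: [0.455000, 1.120000]
Iteration 2:
  c_2 = (0.455000 + 1.120000)/2 = 0.787500
  f(c_2) = f(0.787500) = -0.332519
  f(a) × f(c) < 0, new interval: [0.455000, 0.787500]

After 2 iteration(s), the approximation is c_2 = 0.787500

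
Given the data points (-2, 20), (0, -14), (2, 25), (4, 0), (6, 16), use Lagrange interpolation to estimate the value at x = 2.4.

Lagrange interpolation formula:
P(x) = Σ yᵢ × Lᵢ(x)
where Lᵢ(x) = Π_{j≠i} (x - xⱼ)/(xᵢ - xⱼ)

L_0(2.4) = (2.4 - 0)/(-2 - 0) × (2.4 - 2)/(-2 - 2) × (2.4 - 4)/(-2 - 4) × (2.4 - 6)/(-2 - 6) = 0.014400
L_1(2.4) = (2.4 - (-2))/(0 - (-2)) × (2.4 - 2)/(0 - 2) × (2.4 - 4)/(0 - 4) × (2.4 - 6)/(0 - 6) = -0.105600
L_2(2.4) = (2.4 - (-2))/(2 - (-2)) × (2.4 - 0)/(2 - 0) × (2.4 - 4)/(2 - 4) × (2.4 - 6)/(2 - 6) = 0.950400
L_3(2.4) = (2.4 - (-2))/(4 - (-2)) × (2.4 - 0)/(4 - 0) × (2.4 - 2)/(4 - 2) × (2.4 - 6)/(4 - 6) = 0.158400
L_4(2.4) = (2.4 - (-2))/(6 - (-2)) × (2.4 - 0)/(6 - 0) × (2.4 - 2)/(6 - 2) × (2.4 - 4)/(6 - 4) = -0.017600

P(2.4) = 20×L_0(2.4) + (-14)×L_1(2.4) + 25×L_2(2.4) + 0×L_3(2.4) + 16×L_4(2.4)
P(2.4) = 25.244800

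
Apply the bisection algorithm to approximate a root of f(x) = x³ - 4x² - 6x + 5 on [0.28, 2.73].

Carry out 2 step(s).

f(x) = x³ - 4x² - 6x + 5
Initial interval: [0.28, 2.73]

Iteration 1:
  c_1 = (0.280000 + 2.730000)/2 = 1.505000
  f(c_1) = f(1.505000) = -9.681237
  f(a) × f(c) < 0, new interval: [0.280000, 1.505000]
Iteration 2:
  c_2 = (0.280000 + 1.505000)/2 = 0.892500
  f(c_2) = f(0.892500) = -2.830299
  f(a) × f(c) < 0, new interval: [0.280000, 0.892500]

After 2 iteration(s), the approximation is c_2 = 0.892500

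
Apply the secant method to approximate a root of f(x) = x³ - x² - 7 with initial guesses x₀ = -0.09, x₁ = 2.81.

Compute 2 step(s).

f(x) = x³ - x² - 7
x₀ = -0.09, x₁ = 2.81

Secant formula: x_{n+1} = x_n - f(x_n)(x_n - x_{n-1})/(f(x_n) - f(x_{n-1}))

Iteration 1:
  f(-0.090000) = -7.008829
  f(2.810000) = 7.291941
  x_2 = 2.810000 - 7.291941×(2.810000 - (-0.090000))/(7.291941 - (-7.008829))
       = 1.331294
Iteration 2:
  f(2.810000) = 7.291941
  f(1.331294) = -6.412832
  x_3 = 1.331294 - (-6.412832)×(1.331294 - 2.810000)/(-6.412832 - 7.291941)
       = 2.023221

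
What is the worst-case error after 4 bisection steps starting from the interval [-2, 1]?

Bisection error bound: |error| ≤ (b-a)/2^n
|error| ≤ (1 - (-2))/2^4 = 3/2^4
|error| ≤ 0.1875000000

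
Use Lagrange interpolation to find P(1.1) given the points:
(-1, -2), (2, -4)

Lagrange interpolation formula:
P(x) = Σ yᵢ × Lᵢ(x)
where Lᵢ(x) = Π_{j≠i} (x - xⱼ)/(xᵢ - xⱼ)

L_0(1.1) = (1.1 - 2)/(-1 - 2) = 0.300000
L_1(1.1) = (1.1 - (-1))/(2 - (-1)) = 0.700000

P(1.1) = (-2)×L_0(1.1) + (-4)×L_1(1.1)
P(1.1) = -3.400000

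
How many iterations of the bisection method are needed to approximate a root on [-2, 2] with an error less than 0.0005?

We need (b-a)/2^n ≤ 0.0005
(2 - (-2))/2^n ≤ 0.0005
4/2^n ≤ 0.0005
2^n ≥ 8000
n ≥ log₂(8000) = 12.97
n ≥ 13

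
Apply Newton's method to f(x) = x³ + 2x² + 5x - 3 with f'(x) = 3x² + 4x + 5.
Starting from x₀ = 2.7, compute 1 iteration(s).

f(x) = x³ + 2x² + 5x - 3
f'(x) = 3x² + 4x + 5
x₀ = 2.7

Newton-Raphson formula: x_{n+1} = x_n - f(x_n)/f'(x_n)

Iteration 1:
  f(2.700000) = 44.763000
  f'(2.700000) = 37.670000
  x_1 = 2.700000 - 44.763000/37.670000 = 1.511707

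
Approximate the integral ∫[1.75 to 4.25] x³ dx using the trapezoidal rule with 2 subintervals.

f(x) = x³
a = 1.75, b = 4.25, n = 2
h = (b - a)/n = 1.250000

Trapezoidal rule: (h/2)[f(x₀) + 2f(x₁) + 2f(x₂) + ... + f(xₙ)]

x_0 = 1.7500, f(x_0) = 5.359375, coefficient = 1
x_1 = 3.0000, f(x_1) = 27.000000, coefficient = 2
x_2 = 4.2500, f(x_2) = 76.765625, coefficient = 1

I ≈ (1.250000/2) × 136.125000 = 85.078125
Exact value: 79.218750
Error: 5.859375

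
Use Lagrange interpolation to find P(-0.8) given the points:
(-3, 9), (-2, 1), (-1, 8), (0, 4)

Lagrange interpolation formula:
P(x) = Σ yᵢ × Lᵢ(x)
where Lᵢ(x) = Π_{j≠i} (x - xⱼ)/(xᵢ - xⱼ)

L_0(-0.8) = (-0.8 - (-2))/(-3 - (-2)) × (-0.8 - (-1))/(-3 - (-1)) × (-0.8 - 0)/(-3 - 0) = 0.032000
L_1(-0.8) = (-0.8 - (-3))/(-2 - (-3)) × (-0.8 - (-1))/(-2 - (-1)) × (-0.8 - 0)/(-2 - 0) = -0.176000
L_2(-0.8) = (-0.8 - (-3))/(-1 - (-3)) × (-0.8 - (-2))/(-1 - (-2)) × (-0.8 - 0)/(-1 - 0) = 1.056000
L_3(-0.8) = (-0.8 - (-3))/(0 - (-3)) × (-0.8 - (-2))/(0 - (-2)) × (-0.8 - (-1))/(0 - (-1)) = 0.088000

P(-0.8) = 9×L_0(-0.8) + 1×L_1(-0.8) + 8×L_2(-0.8) + 4×L_3(-0.8)
P(-0.8) = 8.912000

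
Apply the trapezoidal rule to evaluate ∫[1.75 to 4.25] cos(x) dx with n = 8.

f(x) = cos(x)
a = 1.75, b = 4.25, n = 8
h = (b - a)/n = 0.312500

Trapezoidal rule: (h/2)[f(x₀) + 2f(x₁) + 2f(x₂) + ... + f(xₙ)]

x_0 = 1.7500, f(x_0) = -0.178246, coefficient = 1
x_1 = 2.0625, f(x_1) = -0.472128, coefficient = 2
x_2 = 2.3750, f(x_2) = -0.720278, coefficient = 2
x_3 = 2.6875, f(x_3) = -0.898659, coefficient = 2
x_4 = 3.0000, f(x_4) = -0.989992, coefficient = 2
x_5 = 3.3125, f(x_5) = -0.985431, coefficient = 2
x_6 = 3.6250, f(x_6) = -0.885416, coefficient = 2
x_7 = 3.9375, f(x_7) = -0.699637, coefficient = 2
x_8 = 4.2500, f(x_8) = -0.446087, coefficient = 1

I ≈ (0.312500/2) × -11.927419 = -1.863659
Exact value: -1.878975
Error: 0.015316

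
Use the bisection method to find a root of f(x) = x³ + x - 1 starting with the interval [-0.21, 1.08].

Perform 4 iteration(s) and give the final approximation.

f(x) = x³ + x - 1
Initial interval: [-0.21, 1.08]

Iteration 1:
  c_1 = (-0.210000 + 1.080000)/2 = 0.435000
  f(c_1) = f(0.435000) = -0.482687
  f(a) × f(c) ≥ 0, new interval: [0.435000, 1.080000]
Iteration 2:
  c_2 = (0.435000 + 1.080000)/2 = 0.757500
  f(c_2) = f(0.757500) = 0.192158
  f(a) × f(c) < 0, new interval: [0.435000, 0.757500]
Iteration 3:
  c_3 = (0.435000 + 0.757500)/2 = 0.596250
  f(c_3) = f(0.596250) = -0.191775
  f(a) × f(c) ≥ 0, new interval: [0.596250, 0.757500]
Iteration 4:
  c_4 = (0.596250 + 0.757500)/2 = 0.676875
  f(c_4) = f(0.676875) = -0.013008
  f(a) × f(c) ≥ 0, new interval: [0.676875, 0.757500]

After 4 iteration(s), the approximation is c_4 = 0.676875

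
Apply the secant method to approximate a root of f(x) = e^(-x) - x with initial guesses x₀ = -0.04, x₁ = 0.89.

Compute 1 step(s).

f(x) = e^(-x) - x
x₀ = -0.04, x₁ = 0.89

Secant formula: x_{n+1} = x_n - f(x_n)(x_n - x_{n-1})/(f(x_n) - f(x_{n-1}))

Iteration 1:
  f(-0.040000) = 1.080811
  f(0.890000) = -0.479344
  x_2 = 0.890000 - (-0.479344)×(0.890000 - (-0.040000))/(-0.479344 - 1.080811)
       = 0.604265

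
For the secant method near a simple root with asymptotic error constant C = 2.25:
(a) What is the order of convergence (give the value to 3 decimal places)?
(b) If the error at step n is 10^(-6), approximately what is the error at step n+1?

(a) Secant method has superlinear convergence with order φ = (1+√5)/2 ≈ 1.618.
    This means |e_{n+1}| ≈ C|e_n|^1.618.

(b) With |e_n| = 10^(-6) and C = 2.25:
    |e_{n+1}| ≈ 2.25 × (10^(-6))^1.618 = 2.25 × 10^(-9.71)

(a) ≈ 1.618 (golden ratio); (b) |e_{n+1}| ≈ 4.405e-10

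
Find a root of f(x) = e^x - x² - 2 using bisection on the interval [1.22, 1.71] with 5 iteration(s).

f(x) = e^x - x² - 2
Initial interval: [1.22, 1.71]

Iteration 1:
  c_1 = (1.220000 + 1.710000)/2 = 1.465000
  f(c_1) = f(1.465000) = 0.181318
  f(a) × f(c) < 0, new interval: [1.220000, 1.465000]
Iteration 2:
  c_2 = (1.220000 + 1.465000)/2 = 1.342500
  f(c_2) = f(1.342500) = 0.026297
  f(a) × f(c) < 0, new interval: [1.220000, 1.342500]
Iteration 3:
  c_3 = (1.220000 + 1.342500)/2 = 1.281250
  f(c_3) = f(1.281250) = -0.040463
  f(a) × f(c) ≥ 0, new interval: [1.281250, 1.342500]
Iteration 4:
  c_4 = (1.281250 + 1.342500)/2 = 1.311875
  f(c_4) = f(1.311875) = -0.007887
  f(a) × f(c) ≥ 0, new interval: [1.311875, 1.342500]
Iteration 5:
  c_5 = (1.311875 + 1.342500)/2 = 1.327187
  f(c_5) = f(1.327187) = 0.008997
  f(a) × f(c) < 0, new interval: [1.311875, 1.327187]

After 5 iteration(s), the approximation is c_5 = 1.327187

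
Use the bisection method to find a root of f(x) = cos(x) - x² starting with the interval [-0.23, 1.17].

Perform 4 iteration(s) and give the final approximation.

f(x) = cos(x) - x²
Initial interval: [-0.23, 1.17]

Iteration 1:
  c_1 = (-0.230000 + 1.170000)/2 = 0.470000
  f(c_1) = f(0.470000) = 0.670668
  f(a) × f(c) ≥ 0, new interval: [0.470000, 1.170000]
Iteration 2:
  c_2 = (0.470000 + 1.170000)/2 = 0.820000
  f(c_2) = f(0.820000) = 0.009821
  f(a) × f(c) ≥ 0, new interval: [0.820000, 1.170000]
Iteration 3:
  c_3 = (0.820000 + 1.170000)/2 = 0.995000
  f(c_3) = f(0.995000) = -0.445522
  f(a) × f(c) < 0, new interval: [0.820000, 0.995000]
Iteration 4:
  c_4 = (0.820000 + 0.995000)/2 = 0.907500
  f(c_4) = f(0.907500) = -0.207839
  f(a) × f(c) < 0, new interval: [0.820000, 0.907500]

After 4 iteration(s), the approximation is c_4 = 0.907500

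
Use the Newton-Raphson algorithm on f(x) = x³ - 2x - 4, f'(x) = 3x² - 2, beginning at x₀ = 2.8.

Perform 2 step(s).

f(x) = x³ - 2x - 4
f'(x) = 3x² - 2
x₀ = 2.8

Newton-Raphson formula: x_{n+1} = x_n - f(x_n)/f'(x_n)

Iteration 1:
  f(2.800000) = 12.352000
  f'(2.800000) = 21.520000
  x_1 = 2.800000 - 12.352000/21.520000 = 2.226022
Iteration 2:
  f(2.226022) = 2.578286
  f'(2.226022) = 12.865526
  x_2 = 2.226022 - 2.578286/12.865526 = 2.025620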